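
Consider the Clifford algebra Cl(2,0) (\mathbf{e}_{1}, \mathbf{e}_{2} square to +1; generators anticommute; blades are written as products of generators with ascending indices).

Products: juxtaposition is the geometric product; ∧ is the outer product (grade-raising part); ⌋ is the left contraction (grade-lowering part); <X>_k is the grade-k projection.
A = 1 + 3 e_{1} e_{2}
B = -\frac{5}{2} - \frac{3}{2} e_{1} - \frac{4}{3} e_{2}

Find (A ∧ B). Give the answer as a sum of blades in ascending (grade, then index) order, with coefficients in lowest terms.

step 1: -\frac{5}{2} - \frac{3}{2} e_{1} - \frac{4}{3} e_{2} - \frac{15}{2} e_{1} e_{2}
Answer: -\frac{5}{2} - \frac{3}{2} e_{1} - \frac{4}{3} e_{2} - \frac{15}{2} e_{1} e_{2}


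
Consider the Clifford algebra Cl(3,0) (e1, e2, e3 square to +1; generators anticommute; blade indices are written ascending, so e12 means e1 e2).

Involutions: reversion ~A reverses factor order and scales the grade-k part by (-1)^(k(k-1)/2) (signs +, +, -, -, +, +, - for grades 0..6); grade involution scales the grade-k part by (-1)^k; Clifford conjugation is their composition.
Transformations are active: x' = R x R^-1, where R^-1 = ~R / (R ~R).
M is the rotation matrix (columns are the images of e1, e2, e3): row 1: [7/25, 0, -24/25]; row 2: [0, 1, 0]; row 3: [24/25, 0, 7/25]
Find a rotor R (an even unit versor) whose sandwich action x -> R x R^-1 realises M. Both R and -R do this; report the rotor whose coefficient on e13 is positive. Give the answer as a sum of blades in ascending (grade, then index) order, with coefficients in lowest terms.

Method: write R = a + b12*e12 + b13*e13 + b23*e23 with a^2 + b12^2 + b13^2 + b23^2 = 1 (so R^-1 = ~R). Expanding the columns R e_j ~R gives tr M = 4a^2 - 1 and, from the antisymmetric part, M21 - M12 = -4a*b12, M13 - M31 = 4a*b13, M32 - M23 = -4a*b23.
Here tr M = 39/25, so a^2 = (1 + tr M)/4 = 16/25 and a = ±4/5. Taking a = 4/5: M21 - M12 = 0, M13 - M31 = -48/25, M32 - M23 = 0, giving b12 = 0, b13 = -3/5, b23 = 0, i.e. R = 4/5 - 3/5*e13.
Its e13 coefficient is negative, so report the other preimage -R.
Answer: -4/5 + 3/5*e13. Why the constraint matters: R and -R act identically through the sandwich — M has trace 39/25 either way — so only the sign condition on e13 picks one of the two preimages.


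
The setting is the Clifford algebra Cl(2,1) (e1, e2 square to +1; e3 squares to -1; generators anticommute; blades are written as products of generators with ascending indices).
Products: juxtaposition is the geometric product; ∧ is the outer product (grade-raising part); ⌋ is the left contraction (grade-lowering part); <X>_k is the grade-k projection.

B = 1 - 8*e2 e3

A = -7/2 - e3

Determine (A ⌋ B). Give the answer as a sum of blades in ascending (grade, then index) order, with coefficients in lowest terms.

step 1: -7/2 + 8*e2 + 28*e2 e3
Answer: -7/2 + 8*e2 + 28*e2 e3


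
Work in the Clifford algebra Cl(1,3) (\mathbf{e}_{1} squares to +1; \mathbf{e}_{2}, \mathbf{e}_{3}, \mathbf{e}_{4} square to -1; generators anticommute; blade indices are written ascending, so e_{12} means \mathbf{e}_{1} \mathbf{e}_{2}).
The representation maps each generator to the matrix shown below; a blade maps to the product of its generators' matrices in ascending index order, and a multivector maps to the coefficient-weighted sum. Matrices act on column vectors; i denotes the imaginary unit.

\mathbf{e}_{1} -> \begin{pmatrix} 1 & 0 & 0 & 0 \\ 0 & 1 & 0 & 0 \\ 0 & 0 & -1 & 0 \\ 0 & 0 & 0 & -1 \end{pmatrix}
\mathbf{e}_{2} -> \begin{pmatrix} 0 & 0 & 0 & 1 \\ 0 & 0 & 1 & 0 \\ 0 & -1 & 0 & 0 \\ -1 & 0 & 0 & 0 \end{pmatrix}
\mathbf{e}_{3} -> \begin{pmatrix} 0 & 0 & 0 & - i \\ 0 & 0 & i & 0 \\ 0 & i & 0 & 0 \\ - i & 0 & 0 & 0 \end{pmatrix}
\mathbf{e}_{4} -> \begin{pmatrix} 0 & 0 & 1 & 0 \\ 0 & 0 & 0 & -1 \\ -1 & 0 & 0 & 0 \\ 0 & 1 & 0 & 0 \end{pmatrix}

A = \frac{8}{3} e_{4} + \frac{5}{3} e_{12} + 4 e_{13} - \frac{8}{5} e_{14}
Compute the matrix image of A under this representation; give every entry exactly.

Bivector images (products of the table entries): rho(e_{12}) = rho(\mathbf{e}_{1})rho(\mathbf{e}_{2}) = \begin{pmatrix} 0 & 0 & 0 & 1 \\ 0 & 0 & 1 & 0 \\ 0 & 1 & 0 & 0 \\ 1 & 0 & 0 & 0 \end{pmatrix}; rho(e_{13}) = rho(\mathbf{e}_{1})rho(\mathbf{e}_{3}) = \begin{pmatrix} 0 & 0 & 0 & - i \\ 0 & 0 & i & 0 \\ 0 & - i & 0 & 0 \\ i & 0 & 0 & 0 \end{pmatrix}; rho(e_{14}) = rho(\mathbf{e}_{1})rho(\mathbf{e}_{4}) = \begin{pmatrix} 0 & 0 & 1 & 0 \\ 0 & 0 & 0 & -1 \\ 1 & 0 & 0 & 0 \\ 0 & -1 & 0 & 0 \end{pmatrix}.
M = (\frac{8}{3})*rho(e_{4}) + (\frac{5}{3})*rho(e_{12}) + (4)*rho(e_{13}) + (-\frac{8}{5})*rho(e_{14}), summed entrywise:
Answer: \begin{pmatrix} 0 & 0 & \frac{16}{15} & \frac{5}{3} - 4 i \\ 0 & 0 & \frac{5}{3} + 4 i & - \frac{16}{15} \\ - \frac{64}{15} & \frac{5}{3} - 4 i & 0 & 0 \\ \frac{5}{3} + 4 i & \frac{64}{15} & 0 & 0 \end{pmatrix}


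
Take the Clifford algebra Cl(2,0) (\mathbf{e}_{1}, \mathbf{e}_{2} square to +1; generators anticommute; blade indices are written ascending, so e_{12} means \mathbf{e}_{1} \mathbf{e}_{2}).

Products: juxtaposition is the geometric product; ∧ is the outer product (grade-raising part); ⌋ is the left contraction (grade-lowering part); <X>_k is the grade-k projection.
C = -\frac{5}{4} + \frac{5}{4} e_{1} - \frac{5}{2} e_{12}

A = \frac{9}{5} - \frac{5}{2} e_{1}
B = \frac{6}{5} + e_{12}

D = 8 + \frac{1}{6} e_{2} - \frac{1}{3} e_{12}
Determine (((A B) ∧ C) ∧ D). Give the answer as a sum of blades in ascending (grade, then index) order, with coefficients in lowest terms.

step 1: \frac{54}{25} - 3 e_{1} - \frac{5}{2} e_{2} + \frac{9}{5} e_{12}
step 2: -\frac{27}{10} + \frac{129}{20} e_{1} + \frac{25}{8} e_{2} - \frac{181}{40} e_{12}
step 3: -\frac{108}{5} + \frac{258}{5} e_{1} + \frac{491}{20} e_{2} - \frac{1369}{40} e_{12}
Answer: -\frac{108}{5} + \frac{258}{5} e_{1} + \frac{491}{20} e_{2} - \frac{1369}{40} e_{12}


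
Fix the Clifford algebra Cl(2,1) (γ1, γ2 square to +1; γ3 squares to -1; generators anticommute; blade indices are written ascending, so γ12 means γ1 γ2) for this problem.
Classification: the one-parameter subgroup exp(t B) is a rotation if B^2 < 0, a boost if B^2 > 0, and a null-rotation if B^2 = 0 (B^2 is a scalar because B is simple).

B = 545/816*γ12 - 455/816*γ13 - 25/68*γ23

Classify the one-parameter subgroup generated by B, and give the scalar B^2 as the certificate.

B^2 term by term: the squares give (545/816)^2*(γ12)^2 + (-455/816)^2*(γ13)^2 + (-25/68)^2*(γ23)^2 = 297025/665856*(-1) + 207025/665856*(+1) + 625/4624*(+1) = 0 (each basis 2-blade squares to minus the product of its generators' squares); cross terms between blades sharing an index anticommute and cancel. So B^2 = 0.
Answer: null-rotation, certificate B^2 = 0. Note: conjugating B changes its blade decomposition but never the scalar B^2 = 0, whose sign settles the classification.


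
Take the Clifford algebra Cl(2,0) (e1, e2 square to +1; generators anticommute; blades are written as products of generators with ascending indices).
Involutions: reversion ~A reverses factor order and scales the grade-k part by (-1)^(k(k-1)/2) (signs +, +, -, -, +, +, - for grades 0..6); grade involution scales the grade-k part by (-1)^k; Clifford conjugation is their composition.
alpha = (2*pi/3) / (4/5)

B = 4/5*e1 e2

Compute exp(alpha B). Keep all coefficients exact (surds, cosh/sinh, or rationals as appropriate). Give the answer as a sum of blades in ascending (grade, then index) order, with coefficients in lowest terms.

B^2 = (4/5)^2*(e1 e2)^2 = 16/25*(-1) = -16/25 (a basis 2-blade squares to minus the product of its generators' squares).
B^2 = -16/25 — the series telescopes trigonometrically here: l = 4/5, alpha*l = 2*pi/3, so exp(alpha B) = cos(2*pi/3) + (sin(2*pi/3)/(4/5))*B = -1/2 + (5*sqrt(3)/8)*B.
Answer: -1/2 + sqrt(3)/2*e1 e2


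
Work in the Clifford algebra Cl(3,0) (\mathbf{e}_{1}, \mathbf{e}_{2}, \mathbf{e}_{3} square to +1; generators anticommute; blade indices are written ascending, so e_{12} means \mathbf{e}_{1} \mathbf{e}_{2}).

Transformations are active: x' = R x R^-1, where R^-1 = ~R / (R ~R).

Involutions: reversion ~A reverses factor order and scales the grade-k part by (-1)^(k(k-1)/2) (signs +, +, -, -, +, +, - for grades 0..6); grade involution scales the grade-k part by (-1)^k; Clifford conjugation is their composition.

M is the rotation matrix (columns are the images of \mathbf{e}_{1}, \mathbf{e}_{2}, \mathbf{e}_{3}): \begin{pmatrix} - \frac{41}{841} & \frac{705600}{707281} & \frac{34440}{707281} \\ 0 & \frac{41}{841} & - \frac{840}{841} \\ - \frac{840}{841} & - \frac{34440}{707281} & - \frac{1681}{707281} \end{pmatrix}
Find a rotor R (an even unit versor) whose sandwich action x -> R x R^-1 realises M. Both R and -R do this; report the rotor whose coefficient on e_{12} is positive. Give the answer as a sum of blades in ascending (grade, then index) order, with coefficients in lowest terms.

Method: write R = a + b12*e_{12} + b13*e_{13} + b23*e_{23} with a^2 + b12^2 + b13^2 + b23^2 = 1 (so R^-1 = ~R). Expanding the columns R e_j ~R gives tr M = 4a^2 - 1 and, from the antisymmetric part, M21 - M12 = -4a*b12, M13 - M31 = 4a*b13, M32 - M23 = -4a*b23.
Here tr M = -\frac{1681}{707281}, so a^2 = (1 + tr M)/4 = \frac{176400}{707281} and a = ±\frac{420}{841}. Taking a = \frac{420}{841}: M21 - M12 = -\frac{705600}{707281}, M13 - M31 = \frac{740880}{707281}, M32 - M23 = \frac{672000}{707281}, giving b12 = \frac{420}{841}, b13 = \frac{441}{841}, b23 = -\frac{400}{841}, i.e. R = \frac{420}{841} + \frac{420}{841} e_{12} + \frac{441}{841} e_{13} - \frac{400}{841} e_{23}.
Its e_{12} coefficient is already positive.
Answer: \frac{420}{841} + \frac{420}{841} e_{12} + \frac{441}{841} e_{13} - \frac{400}{841} e_{23}. Uniqueness: Spin(3) -> SO(3) maps R and -R to the same rotation of trace -\frac{1681}{707281}; fixing the sign of the e_{12} coefficient removes the ambiguity.


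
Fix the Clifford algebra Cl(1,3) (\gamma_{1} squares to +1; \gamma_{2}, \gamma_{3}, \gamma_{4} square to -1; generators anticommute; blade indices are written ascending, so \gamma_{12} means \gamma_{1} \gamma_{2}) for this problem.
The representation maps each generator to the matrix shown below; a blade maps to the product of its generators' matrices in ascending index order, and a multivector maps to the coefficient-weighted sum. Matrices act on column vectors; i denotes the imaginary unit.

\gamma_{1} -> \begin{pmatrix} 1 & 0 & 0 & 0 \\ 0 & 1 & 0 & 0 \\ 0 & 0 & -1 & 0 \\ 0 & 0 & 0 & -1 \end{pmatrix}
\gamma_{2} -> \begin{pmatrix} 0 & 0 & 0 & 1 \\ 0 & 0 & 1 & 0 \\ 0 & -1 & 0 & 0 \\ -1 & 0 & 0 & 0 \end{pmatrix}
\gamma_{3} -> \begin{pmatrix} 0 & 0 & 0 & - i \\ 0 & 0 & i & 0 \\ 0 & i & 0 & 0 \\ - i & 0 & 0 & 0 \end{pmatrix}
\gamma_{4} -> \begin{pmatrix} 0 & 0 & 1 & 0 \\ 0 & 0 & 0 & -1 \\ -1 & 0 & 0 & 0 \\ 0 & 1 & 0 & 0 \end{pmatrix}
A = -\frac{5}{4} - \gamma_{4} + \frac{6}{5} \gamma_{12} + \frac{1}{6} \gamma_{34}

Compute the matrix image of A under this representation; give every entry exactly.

Bivector images (products of the table entries): rho(\gamma_{12}) = rho(\gamma_{1})rho(\gamma_{2}) = \begin{pmatrix} 0 & 0 & 0 & 1 \\ 0 & 0 & 1 & 0 \\ 0 & 1 & 0 & 0 \\ 1 & 0 & 0 & 0 \end{pmatrix}; rho(\gamma_{34}) = rho(\gamma_{3})rho(\gamma_{4}) = \begin{pmatrix} 0 & - i & 0 & 0 \\ - i & 0 & 0 & 0 \\ 0 & 0 & 0 & - i \\ 0 & 0 & - i & 0 \end{pmatrix}.
M = (-\frac{5}{4})*1 + (-1)*rho(\gamma_{4}) + (\frac{6}{5})*rho(\gamma_{12}) + (\frac{1}{6})*rho(\gamma_{34}), summed entrywise (1 is the identity matrix):
Answer: \begin{pmatrix} - \frac{5}{4} & - \frac{i}{6} & -1 & \frac{6}{5} \\ - \frac{i}{6} & - \frac{5}{4} & \frac{6}{5} & 1 \\ 1 & \frac{6}{5} & - \frac{5}{4} & - \frac{i}{6} \\ \frac{6}{5} & -1 & - \frac{i}{6} & - \frac{5}{4} \end{pmatrix}


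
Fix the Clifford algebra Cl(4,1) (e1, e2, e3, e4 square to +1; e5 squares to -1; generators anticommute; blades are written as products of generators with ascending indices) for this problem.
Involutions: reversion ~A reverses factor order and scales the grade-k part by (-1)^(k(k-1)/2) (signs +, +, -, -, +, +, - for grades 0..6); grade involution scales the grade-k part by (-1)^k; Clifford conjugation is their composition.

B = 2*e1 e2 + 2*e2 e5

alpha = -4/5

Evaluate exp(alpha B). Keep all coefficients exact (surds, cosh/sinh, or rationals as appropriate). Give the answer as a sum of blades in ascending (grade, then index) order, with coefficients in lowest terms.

B^2 term by term: the squares give (2)^2*(e1 e2)^2 + (2)^2*(e2 e5)^2 = 4*(-1) + 4*(+1) = 0 (each basis 2-blade squares to minus the product of its generators' squares); cross terms between blades sharing an index anticommute and cancel. So B^2 = 0.
B^2 = 0, and the exponential is exactly linear here: exp(alpha B) = 1 + alpha B (parabolic case).
Answer: 1 - 8/5*e1 e2 - 8/5*e2 e5


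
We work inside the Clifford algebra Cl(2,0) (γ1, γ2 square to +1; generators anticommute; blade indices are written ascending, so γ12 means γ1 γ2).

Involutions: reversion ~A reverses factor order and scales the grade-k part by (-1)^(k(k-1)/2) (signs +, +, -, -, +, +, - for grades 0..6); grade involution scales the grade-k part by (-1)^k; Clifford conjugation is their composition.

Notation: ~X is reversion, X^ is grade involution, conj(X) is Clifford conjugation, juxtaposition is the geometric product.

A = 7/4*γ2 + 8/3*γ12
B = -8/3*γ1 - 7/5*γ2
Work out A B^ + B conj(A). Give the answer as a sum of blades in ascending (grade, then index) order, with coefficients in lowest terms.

first term: 49/20 + 56/15*γ1 - 64/9*γ2 - 14/3*γ12
second term: 49/20 - 56/15*γ1 + 64/9*γ2 + 14/3*γ12
Answer: 49/10


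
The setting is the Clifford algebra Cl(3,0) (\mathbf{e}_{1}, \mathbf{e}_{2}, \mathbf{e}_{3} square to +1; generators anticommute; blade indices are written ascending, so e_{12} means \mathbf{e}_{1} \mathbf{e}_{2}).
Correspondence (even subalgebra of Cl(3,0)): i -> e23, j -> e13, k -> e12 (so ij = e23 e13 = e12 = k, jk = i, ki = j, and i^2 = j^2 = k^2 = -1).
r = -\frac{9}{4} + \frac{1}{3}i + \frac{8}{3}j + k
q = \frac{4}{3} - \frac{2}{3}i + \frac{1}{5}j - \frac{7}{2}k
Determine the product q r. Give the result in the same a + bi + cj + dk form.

In blades: q = \frac{4}{3} - \frac{7}{2} e_{12} + \frac{1}{5} e_{13} - \frac{2}{3} e_{23}, r = -\frac{9}{4} + e_{12} + \frac{8}{3} e_{13} + \frac{1}{3} e_{23}.
Distribute q over r term by term (generator squares from the signature, products reordered to ascending indices): (\frac{4}{3})*r = -3 + \frac{4}{3} e_{12} + \frac{32}{9} e_{13} + \frac{4}{9} e_{23}; (-\frac{7}{2} e_{12})*r = \frac{7}{2} + \frac{63}{8} e_{12} - \frac{7}{6} e_{13} + \frac{28}{3} e_{23}; (\frac{1}{5} e_{13})*r = -\frac{8}{15} - \frac{1}{15} e_{12} - \frac{9}{20} e_{13} + \frac{1}{5} e_{23}; (-\frac{2}{3} e_{23})*r = \frac{2}{9} - \frac{16}{9} e_{12} + \frac{2}{3} e_{13} + \frac{3}{2} e_{23}.
Sum: \frac{17}{90} + \frac{2651}{360} e_{12} + \frac{469}{180} e_{13} + \frac{1033}{90} e_{23}; translating back through the correspondence:
Answer: \frac{17}{90} + \frac{1033}{90}i + \frac{469}{180}j + \frac{2651}{360}k


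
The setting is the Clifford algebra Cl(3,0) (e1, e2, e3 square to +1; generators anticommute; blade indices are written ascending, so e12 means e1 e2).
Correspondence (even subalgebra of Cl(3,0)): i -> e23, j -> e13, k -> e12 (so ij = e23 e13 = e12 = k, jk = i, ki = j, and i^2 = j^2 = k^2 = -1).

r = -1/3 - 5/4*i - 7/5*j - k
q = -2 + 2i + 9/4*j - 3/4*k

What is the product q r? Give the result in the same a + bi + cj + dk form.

In blades: q = -2 - 3/4*e12 + 9/4*e13 + 2*e23, r = -1/3 - e12 - 7/5*e13 - 5/4*e23.
Distribute q over r term by term (generator squares from the signature, products reordered to ascending indices): (-2)*r = 2/3 + 2*e12 + 14/5*e13 + 5/2*e23; (-3/4*e12)*r = -3/4 + 1/4*e12 + 15/16*e13 - 21/20*e23; (9/4*e13)*r = 63/20 + 45/16*e12 - 3/4*e13 - 9/4*e23; (2*e23)*r = 5/2 - 14/5*e12 + 2*e13 - 2/3*e23.
Sum: 167/30 + 181/80*e12 + 399/80*e13 - 22/15*e23; translating back through the correspondence:
Answer: 167/30 - 22/15*i + 399/80*j + 181/80*k


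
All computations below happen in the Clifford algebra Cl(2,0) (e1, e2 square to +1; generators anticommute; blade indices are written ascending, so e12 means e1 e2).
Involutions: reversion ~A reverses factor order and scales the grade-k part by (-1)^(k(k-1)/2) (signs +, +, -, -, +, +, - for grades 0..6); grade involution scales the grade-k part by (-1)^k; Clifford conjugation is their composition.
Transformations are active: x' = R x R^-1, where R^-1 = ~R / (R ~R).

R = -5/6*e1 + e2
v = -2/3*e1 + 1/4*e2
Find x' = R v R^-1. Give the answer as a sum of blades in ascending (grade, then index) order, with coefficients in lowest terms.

~R = -5/6*e1 + e2, and R ~R = 61/36, so R^-1 = ~R / (61/36).
R v = 29/36 + 11/24*e12
Answer: -23/183*e1 + 171/244*e2


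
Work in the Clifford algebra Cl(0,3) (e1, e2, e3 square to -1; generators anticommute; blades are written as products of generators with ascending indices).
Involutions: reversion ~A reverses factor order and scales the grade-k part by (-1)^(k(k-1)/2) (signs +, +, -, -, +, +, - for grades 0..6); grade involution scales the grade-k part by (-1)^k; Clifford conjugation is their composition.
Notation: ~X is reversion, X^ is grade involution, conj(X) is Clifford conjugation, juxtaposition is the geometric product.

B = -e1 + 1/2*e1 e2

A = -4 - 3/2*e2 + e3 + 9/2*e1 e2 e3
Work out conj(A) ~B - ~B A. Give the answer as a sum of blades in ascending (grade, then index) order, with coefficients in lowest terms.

first term: 13/4*e1 + 9/4*e3 + 7/2*e1 e2 - e1 e3 + 9/2*e2 e3 + 1/2*e1 e2 e3
second term: 13/4*e1 + 9/4*e3 + 7/2*e1 e2 - e1 e3 + 9/2*e2 e3 - 1/2*e1 e2 e3
Answer: e1 e2 e3


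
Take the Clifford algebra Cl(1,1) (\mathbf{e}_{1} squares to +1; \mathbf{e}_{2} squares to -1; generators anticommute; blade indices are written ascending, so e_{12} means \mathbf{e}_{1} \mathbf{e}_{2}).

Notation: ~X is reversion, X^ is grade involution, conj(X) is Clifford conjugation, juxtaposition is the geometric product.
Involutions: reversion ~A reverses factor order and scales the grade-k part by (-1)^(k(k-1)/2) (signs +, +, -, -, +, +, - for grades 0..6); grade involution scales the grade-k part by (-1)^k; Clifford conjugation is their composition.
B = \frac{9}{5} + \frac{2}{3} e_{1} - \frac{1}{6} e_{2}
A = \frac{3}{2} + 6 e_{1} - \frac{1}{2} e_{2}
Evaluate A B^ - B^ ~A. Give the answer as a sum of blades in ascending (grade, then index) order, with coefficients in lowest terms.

first term: -\frac{73}{60} + \frac{49}{5} e_{1} - \frac{13}{20} e_{2} + \frac{2}{3} e_{12}
second term: -\frac{73}{60} + \frac{49}{5} e_{1} - \frac{13}{20} e_{2} - \frac{2}{3} e_{12}
Answer: \frac{4}{3} e_{12}


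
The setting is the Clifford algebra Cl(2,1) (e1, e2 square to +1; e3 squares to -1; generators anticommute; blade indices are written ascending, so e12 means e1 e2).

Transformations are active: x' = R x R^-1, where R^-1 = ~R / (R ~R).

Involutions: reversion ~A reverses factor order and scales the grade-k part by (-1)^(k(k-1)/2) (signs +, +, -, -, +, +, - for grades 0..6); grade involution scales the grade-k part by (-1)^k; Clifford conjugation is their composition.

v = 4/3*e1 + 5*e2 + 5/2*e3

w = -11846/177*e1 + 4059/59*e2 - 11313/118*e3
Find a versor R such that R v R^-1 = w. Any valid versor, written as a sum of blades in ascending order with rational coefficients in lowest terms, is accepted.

A norm check does it: q(v) = q(w) = 739/36, hence R = v + w = -3870/59*e1 + 4354/59*e2 - 5509/59*e3 realises the map — parallel part kept, (v - w)/2 negated, v carried to w.
Answer: -3870/59*e1 + 4354/59*e2 - 5509/59*e3


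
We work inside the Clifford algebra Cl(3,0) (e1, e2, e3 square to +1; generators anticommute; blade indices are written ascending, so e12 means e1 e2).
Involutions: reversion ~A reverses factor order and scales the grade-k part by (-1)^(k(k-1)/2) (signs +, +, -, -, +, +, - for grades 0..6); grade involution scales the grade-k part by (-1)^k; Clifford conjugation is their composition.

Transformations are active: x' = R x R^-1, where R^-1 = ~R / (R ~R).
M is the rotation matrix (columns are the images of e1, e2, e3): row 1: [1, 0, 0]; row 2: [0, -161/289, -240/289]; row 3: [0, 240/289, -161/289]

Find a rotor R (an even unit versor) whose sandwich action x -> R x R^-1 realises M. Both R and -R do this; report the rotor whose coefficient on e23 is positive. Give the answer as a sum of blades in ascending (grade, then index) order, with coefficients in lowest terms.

Method: write R = a + b12*e12 + b13*e13 + b23*e23 with a^2 + b12^2 + b13^2 + b23^2 = 1 (so R^-1 = ~R). Expanding the columns R e_j ~R gives tr M = 4a^2 - 1 and, from the antisymmetric part, M21 - M12 = -4a*b12, M13 - M31 = 4a*b13, M32 - M23 = -4a*b23.
Here tr M = -33/289, so a^2 = (1 + tr M)/4 = 64/289 and a = ±8/17. Taking a = 8/17: M21 - M12 = 0, M13 - M31 = 0, M32 - M23 = 480/289, giving b12 = 0, b13 = 0, b23 = -15/17, i.e. R = 8/17 - 15/17*e23.
Its e23 coefficient is negative, so report the other preimage -R.
Answer: -8/17 + 15/17*e23. Note: both R and -R realise this M (trace -33/289); the covering map identifies them, and the e23-coefficient sign is the tie-breaker.


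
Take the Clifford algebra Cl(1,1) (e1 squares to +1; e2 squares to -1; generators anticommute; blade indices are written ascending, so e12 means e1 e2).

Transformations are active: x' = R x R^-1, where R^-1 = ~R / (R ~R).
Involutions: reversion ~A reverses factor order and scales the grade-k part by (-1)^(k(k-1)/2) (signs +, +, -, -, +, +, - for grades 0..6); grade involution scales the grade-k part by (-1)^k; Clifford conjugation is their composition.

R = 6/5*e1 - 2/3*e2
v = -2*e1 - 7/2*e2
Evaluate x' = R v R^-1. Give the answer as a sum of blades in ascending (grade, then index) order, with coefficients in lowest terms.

~R = 6/5*e1 - 2/3*e2, and R ~R = 224/225, so R^-1 = ~R / (224/225).
R v = -71/15 - 83/15*e12
Answer: -527/56*e1 + 551/56*e2


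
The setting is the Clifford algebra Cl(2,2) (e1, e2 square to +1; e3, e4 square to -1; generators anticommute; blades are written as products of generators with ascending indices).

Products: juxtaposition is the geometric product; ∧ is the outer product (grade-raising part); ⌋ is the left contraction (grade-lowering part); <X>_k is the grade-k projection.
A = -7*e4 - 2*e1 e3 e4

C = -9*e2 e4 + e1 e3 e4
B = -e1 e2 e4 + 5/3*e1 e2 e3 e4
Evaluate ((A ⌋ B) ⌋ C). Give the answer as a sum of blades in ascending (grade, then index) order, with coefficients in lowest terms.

step 1: 10/3*e2 - 7*e1 e2 - 35/3*e1 e2 e3
step 2: -30*e4
Answer: -30*e4


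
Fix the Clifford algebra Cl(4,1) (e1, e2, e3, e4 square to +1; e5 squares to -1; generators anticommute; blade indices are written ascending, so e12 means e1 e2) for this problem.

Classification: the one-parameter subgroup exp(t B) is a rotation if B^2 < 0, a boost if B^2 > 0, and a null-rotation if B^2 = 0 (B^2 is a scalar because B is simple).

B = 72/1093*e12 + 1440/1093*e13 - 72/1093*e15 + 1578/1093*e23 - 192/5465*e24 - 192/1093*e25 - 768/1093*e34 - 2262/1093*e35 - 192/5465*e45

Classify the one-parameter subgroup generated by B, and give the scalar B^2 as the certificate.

B^2 term by term: the squares give (72/1093)^2*(e12)^2 + (1440/1093)^2*(e13)^2 + (-72/1093)^2*(e15)^2 + (1578/1093)^2*(e23)^2 + (-192/5465)^2*(e24)^2 + (-192/1093)^2*(e25)^2 + (-768/1093)^2*(e34)^2 + (-2262/1093)^2*(e35)^2 + (-192/5465)^2*(e45)^2 = 5184/1194649*(-1) + 2073600/1194649*(-1) + 5184/1194649*(+1) + 2490084/1194649*(-1) + 36864/29866225*(-1) + 36864/1194649*(+1) + 589824/1194649*(-1) + 5116644/1194649*(+1) + 36864/29866225*(+1) = 0 (each basis 2-blade squares to minus the product of its generators' squares); cross terms between blades sharing an index anticommute and cancel; the commuting (index-disjoint) pairs give grade-4 terms 2*c*c'*(blade product), which cancel blade by blade — e1234: -110592/1194649 + 110592/1194649 = 0; e1235: -325728/1194649 + 552960/1194649 - 227232/1194649 = 0; e1245: -27648/5973245 + 27648/5973245 = 0; e1345: -110592/1194649 + 110592/1194649 = 0; e2345: -605952/5973245 - 868608/5973245 + 294912/1194649 = 0 — confirming B is simple. So B^2 = 0.
Answer: null-rotation, certificate B^2 = 0. One invariant decides it: the square 0 survives every conjugation, and its sign is exactly the classification.


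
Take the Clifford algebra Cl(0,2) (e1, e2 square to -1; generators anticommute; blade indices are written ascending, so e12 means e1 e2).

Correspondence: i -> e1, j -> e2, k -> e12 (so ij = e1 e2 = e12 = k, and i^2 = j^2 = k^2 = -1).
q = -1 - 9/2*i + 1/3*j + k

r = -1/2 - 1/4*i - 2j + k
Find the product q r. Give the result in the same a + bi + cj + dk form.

In blades: q = -1 - 9/2*e1 + 1/3*e2 + e12, r = -1/2 - 1/4*e1 - 2*e2 + e12.
Distribute q over r term by term (generator squares from the signature, products reordered to ascending indices): (-1)*r = 1/2 + 1/4*e1 + 2*e2 - e12; (-9/2*e1)*r = -9/8 + 9/4*e1 + 9/2*e2 + 9*e12; (1/3*e2)*r = 2/3 + 1/3*e1 - 1/6*e2 + 1/12*e12; (e12)*r = -1 + 2*e1 - 1/4*e2 - 1/2*e12.
Sum: -23/24 + 29/6*e1 + 73/12*e2 + 91/12*e12; translating back through the correspondence:
Answer: -23/24 + 29/6*i + 73/12*j + 91/12*k


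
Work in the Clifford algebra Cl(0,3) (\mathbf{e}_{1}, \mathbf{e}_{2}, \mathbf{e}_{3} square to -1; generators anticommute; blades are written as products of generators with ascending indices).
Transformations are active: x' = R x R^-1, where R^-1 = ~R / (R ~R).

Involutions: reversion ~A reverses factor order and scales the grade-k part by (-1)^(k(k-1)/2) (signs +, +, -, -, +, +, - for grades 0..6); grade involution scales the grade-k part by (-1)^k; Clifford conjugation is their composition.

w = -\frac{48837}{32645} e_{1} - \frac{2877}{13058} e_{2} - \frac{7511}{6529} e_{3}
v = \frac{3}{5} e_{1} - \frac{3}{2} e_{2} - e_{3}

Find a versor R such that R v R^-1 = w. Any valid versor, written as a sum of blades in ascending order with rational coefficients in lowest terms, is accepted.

Sketch: the shared square -\frac{361}{100} makes R = v + w = -\frac{5850}{6529} e_{1} - \frac{11232}{6529} e_{2} - \frac{14040}{6529} e_{3} the natural versor; its sandwich fixes that direction, negates (v - w)/2, and sends v to w.
Answer: -\frac{5850}{6529} e_{1} - \frac{11232}{6529} e_{2} - \frac{14040}{6529} e_{3}


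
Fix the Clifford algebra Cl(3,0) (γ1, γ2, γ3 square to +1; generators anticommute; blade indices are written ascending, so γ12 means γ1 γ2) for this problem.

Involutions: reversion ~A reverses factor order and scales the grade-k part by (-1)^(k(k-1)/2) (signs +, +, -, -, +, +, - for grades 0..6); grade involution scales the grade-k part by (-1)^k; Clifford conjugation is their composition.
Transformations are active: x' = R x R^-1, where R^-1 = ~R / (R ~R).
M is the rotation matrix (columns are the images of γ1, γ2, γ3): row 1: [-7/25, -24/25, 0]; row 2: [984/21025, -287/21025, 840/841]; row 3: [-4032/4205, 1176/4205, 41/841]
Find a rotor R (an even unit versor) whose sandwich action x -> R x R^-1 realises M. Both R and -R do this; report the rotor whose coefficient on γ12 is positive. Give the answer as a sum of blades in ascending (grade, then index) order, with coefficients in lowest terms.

Method: write R = a + b12*γ12 + b13*γ13 + b23*γ23 with a^2 + b12^2 + b13^2 + b23^2 = 1 (so R^-1 = ~R). Expanding the columns R e_j ~R gives tr M = 4a^2 - 1 and, from the antisymmetric part, M21 - M12 = -4a*b12, M13 - M31 = 4a*b13, M32 - M23 = -4a*b23.
Here tr M = -5149/21025, so a^2 = (1 + tr M)/4 = 3969/21025 and a = ±63/145. Taking a = 63/145: M21 - M12 = 21168/21025, M13 - M31 = 4032/4205, M32 - M23 = -3024/4205, giving b12 = -84/145, b13 = 16/29, b23 = 12/29, i.e. R = 63/145 - 84/145*γ12 + 16/29*γ13 + 12/29*γ23.
Its γ12 coefficient is negative, so report the other preimage -R.
Answer: -63/145 + 84/145*γ12 - 16/29*γ13 - 12/29*γ23. Sheet selection: the two-to-one cover makes ±R indistinguishable at the matrix level (trace -5149/21025), so uniqueness comes from the required sign on γ12.


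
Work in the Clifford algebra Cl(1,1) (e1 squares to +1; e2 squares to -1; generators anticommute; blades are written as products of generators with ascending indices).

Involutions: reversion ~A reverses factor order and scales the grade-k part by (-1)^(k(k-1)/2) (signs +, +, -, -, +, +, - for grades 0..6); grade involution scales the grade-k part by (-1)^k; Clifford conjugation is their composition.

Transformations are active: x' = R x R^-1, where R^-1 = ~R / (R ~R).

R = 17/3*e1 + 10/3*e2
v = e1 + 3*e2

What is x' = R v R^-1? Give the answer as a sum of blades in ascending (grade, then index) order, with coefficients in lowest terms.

~R = 17/3*e1 + 10/3*e2, and R ~R = 21, so R^-1 = ~R / (21).
R v = -13/3 + 41/3*e1 e2
Answer: -631/189*e1 - 827/189*e2


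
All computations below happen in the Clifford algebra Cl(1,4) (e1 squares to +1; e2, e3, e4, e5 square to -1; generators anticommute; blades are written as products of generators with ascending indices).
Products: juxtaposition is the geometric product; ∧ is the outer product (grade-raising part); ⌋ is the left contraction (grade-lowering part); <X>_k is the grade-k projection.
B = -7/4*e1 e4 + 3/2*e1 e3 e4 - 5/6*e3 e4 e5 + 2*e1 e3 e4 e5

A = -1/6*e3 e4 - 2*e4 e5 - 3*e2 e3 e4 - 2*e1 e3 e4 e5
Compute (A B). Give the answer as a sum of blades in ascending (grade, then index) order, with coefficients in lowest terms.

step 1: 4 + 23/12*e1 - 5/3*e3 - 113/36*e5 - 9/2*e1 e2 + 89/24*e1 e3 + 23/6*e1 e5 - 5/2*e2 e5 - 7/2*e3 e5 + 21/4*e1 e2 e3 - 6*e1 e2 e5 - 3*e1 e3 e5
Answer: 4 + 23/12*e1 - 5/3*e3 - 113/36*e5 - 9/2*e1 e2 + 89/24*e1 e3 + 23/6*e1 e5 - 5/2*e2 e5 - 7/2*e3 e5 + 21/4*e1 e2 e3 - 6*e1 e2 e5 - 3*e1 e3 e5


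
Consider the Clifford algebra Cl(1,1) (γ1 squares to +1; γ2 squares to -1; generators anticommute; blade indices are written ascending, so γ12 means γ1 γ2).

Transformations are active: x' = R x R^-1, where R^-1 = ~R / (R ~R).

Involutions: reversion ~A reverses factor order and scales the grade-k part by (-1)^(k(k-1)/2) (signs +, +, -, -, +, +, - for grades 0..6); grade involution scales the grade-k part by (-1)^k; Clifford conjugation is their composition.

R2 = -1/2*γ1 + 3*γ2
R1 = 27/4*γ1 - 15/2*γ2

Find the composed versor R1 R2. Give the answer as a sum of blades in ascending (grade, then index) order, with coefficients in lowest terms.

Distribute over the terms of R1 (each basis-blade product reordered to ascending indices, repeated generators contracted through their squares):
(27/4*γ1) R2 = -27/8 + 81/4*γ12
(-15/2*γ2) R2 = 45/2 - 15/4*γ12
Summing the partial products and collecting blades:
Answer: 153/8 + 33/2*γ12


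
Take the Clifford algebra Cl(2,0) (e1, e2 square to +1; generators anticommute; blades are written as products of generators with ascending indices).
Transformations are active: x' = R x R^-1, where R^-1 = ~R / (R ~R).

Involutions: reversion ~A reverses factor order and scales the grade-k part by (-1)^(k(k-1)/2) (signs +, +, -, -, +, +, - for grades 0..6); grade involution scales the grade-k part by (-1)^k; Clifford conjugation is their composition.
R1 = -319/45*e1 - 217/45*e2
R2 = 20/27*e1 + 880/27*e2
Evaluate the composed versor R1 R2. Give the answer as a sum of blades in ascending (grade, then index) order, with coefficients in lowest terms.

Distribute over the terms of R1 (each basis-blade product reordered to ascending indices, repeated generators contracted through their squares):
(-319/45*e1) R2 = -1276/243 - 56144/243*e1 e2
(-217/45*e2) R2 = -38192/243 + 868/243*e1 e2
Summing the partial products and collecting blades:
Answer: -13156/81 - 55276/243*e1 e2


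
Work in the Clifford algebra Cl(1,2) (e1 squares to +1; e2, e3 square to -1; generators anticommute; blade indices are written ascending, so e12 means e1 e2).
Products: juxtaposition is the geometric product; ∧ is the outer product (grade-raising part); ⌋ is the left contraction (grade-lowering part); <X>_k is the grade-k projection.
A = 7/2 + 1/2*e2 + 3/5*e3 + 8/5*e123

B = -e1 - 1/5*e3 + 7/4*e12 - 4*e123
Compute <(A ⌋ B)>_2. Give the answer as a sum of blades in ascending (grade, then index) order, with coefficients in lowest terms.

step 1: 163/25 - 21/8*e1 - 7/10*e3 + 341/40*e12 - 2*e13 - 14*e123
step 2: 341/40*e12 - 2*e13
Answer: 341/40*e12 - 2*e13


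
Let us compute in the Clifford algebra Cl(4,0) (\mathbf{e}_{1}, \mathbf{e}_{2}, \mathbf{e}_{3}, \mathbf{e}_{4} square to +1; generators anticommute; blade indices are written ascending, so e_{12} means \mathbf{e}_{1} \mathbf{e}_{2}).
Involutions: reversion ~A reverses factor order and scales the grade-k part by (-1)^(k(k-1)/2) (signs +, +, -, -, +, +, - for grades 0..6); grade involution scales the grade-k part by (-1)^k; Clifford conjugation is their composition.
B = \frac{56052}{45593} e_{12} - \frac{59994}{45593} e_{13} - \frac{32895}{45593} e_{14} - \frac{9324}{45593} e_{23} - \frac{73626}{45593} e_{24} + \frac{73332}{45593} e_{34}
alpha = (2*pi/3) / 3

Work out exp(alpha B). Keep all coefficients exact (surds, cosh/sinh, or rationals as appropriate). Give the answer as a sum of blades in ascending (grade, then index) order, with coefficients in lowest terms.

B^2 term by term: the squares give (\frac{56052}{45593})^2*(e_{12})^2 + (-\frac{59994}{45593})^2*(e_{13})^2 + (-\frac{32895}{45593})^2*(e_{14})^2 + (-\frac{9324}{45593})^2*(e_{23})^2 + (-\frac{73626}{45593})^2*(e_{24})^2 + (\frac{73332}{45593})^2*(e_{34})^2 = \frac{3141826704}{2078721649}*(-1) + \frac{3599280036}{2078721649}*(-1) + \frac{1082081025}{2078721649}*(-1) + \frac{86936976}{2078721649}*(-1) + \frac{5420787876}{2078721649}*(-1) + \frac{5377582224}{2078721649}*(-1) = -9 (each basis 2-blade squares to minus the product of its generators' squares); cross terms between blades sharing an index anticommute and cancel; the commuting (index-disjoint) pairs give grade-4 terms 2*c*c'*(blade product), which cancel blade by blade — e_{1234}: \frac{8220810528}{2078721649} - \frac{8834236488}{2078721649} + \frac{613425960}{2078721649} = 0 — confirming B is simple. So B^2 = -9.
B^2 = -9 — a negative square means the series sums to a rotation: l = 3, alpha*l = \frac{2 \pi}{3}, so exp(alpha B) = cos(\frac{2 \pi}{3}) + (sin(\frac{2 \pi}{3})/3)*B = - \frac{1}{2} + (\frac{\sqrt{3}}{6})*B.
Answer: - \frac{1}{2} + \frac{9342 \sqrt{3}}{45593} e_{12} - \frac{9999 \sqrt{3}}{45593} e_{13} - \frac{10965 \sqrt{3}}{91186} e_{14} - \frac{1554 \sqrt{3}}{45593} e_{23} - \frac{12271 \sqrt{3}}{45593} e_{24} + \frac{12222 \sqrt{3}}{45593} e_{34}


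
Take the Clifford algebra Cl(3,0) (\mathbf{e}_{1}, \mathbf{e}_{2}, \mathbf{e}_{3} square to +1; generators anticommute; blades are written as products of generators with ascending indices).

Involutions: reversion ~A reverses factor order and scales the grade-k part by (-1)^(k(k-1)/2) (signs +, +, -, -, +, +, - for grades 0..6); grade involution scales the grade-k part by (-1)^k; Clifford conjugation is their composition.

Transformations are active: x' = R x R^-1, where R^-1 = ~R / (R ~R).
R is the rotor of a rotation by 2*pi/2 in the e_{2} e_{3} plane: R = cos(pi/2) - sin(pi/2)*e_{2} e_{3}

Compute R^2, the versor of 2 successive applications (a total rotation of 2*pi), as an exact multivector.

Because a rotor carries half the rotation angle, composing 2 copies of this e_{2} e_{3}-plane rotor multiplies the phase: 2*(pi/2) = \pi, hence R^2 = cos(\pi) - sin(\pi)*e_{2} e_{3}.
cos(\pi) = -1 and sin(\pi) = 0, so R^2 = -1. The total rotation 2*pi is 1 full turn, so every vector returns to itself, yet the rotor is -1, on the OTHER sheet of the double cover (an odd number of 2*pi turns).
Answer: -1


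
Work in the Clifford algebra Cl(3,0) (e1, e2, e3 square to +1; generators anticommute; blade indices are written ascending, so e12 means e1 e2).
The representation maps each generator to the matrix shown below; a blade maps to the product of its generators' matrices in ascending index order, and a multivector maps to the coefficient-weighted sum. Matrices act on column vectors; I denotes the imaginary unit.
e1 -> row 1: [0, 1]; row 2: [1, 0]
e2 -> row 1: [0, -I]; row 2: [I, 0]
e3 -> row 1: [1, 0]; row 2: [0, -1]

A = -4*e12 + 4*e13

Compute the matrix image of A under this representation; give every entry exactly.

Bivector images (products of the table entries): rho(e12) = rho(e1)rho(e2) = row 1: [I, 0]; row 2: [0, -I]; rho(e13) = rho(e1)rho(e3) = row 1: [0, -1]; row 2: [1, 0].
M = (-4)*rho(e12) + (4)*rho(e13), summed entrywise:
Answer: row 1: [-4*I, -4]; row 2: [4, 4*I]


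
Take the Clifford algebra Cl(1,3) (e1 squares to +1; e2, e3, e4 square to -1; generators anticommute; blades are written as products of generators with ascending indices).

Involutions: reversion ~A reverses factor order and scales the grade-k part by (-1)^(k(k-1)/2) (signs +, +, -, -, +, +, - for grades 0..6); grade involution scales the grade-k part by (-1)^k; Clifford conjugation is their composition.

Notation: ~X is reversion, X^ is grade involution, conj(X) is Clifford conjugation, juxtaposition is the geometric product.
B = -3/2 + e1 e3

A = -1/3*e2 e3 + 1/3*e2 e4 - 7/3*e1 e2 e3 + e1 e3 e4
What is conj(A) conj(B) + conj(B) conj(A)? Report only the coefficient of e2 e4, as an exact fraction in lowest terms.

first term: -7/3*e2 - e4 + 1/3*e1 e2 - 1/2*e2 e3 + 1/2*e2 e4 + 7/2*e1 e2 e3 - 3/2*e1 e3 e4 - 1/3*e1 e2 e3 e4
second term: -7/3*e2 - e4 - 1/3*e1 e2 - 1/2*e2 e3 + 1/2*e2 e4 + 7/2*e1 e2 e3 - 3/2*e1 e3 e4 - 1/3*e1 e2 e3 e4
Answer: 1


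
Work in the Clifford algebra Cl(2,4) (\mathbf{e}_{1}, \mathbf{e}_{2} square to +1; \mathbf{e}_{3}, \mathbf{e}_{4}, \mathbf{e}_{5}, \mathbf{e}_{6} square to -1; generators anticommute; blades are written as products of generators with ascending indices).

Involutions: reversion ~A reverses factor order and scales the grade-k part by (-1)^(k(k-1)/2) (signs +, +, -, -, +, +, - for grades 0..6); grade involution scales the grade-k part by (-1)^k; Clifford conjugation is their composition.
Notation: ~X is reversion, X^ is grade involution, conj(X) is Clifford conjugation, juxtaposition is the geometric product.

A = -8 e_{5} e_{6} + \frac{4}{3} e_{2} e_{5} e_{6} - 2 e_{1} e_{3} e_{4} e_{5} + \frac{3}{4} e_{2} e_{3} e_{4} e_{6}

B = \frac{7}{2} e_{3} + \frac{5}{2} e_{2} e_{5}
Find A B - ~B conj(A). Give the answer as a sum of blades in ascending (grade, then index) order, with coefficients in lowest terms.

first term: \frac{10}{3} e_{6} - 20 e_{2} e_{6} + 7 e_{1} e_{4} e_{5} - \frac{21}{8} e_{2} e_{4} e_{6} - 28 e_{3} e_{5} e_{6} - 5 e_{1} e_{2} e_{3} e_{4} + \frac{14}{3} e_{2} e_{3} e_{5} e_{6} + \frac{15}{8} e_{3} e_{4} e_{5} e_{6}
second term: -\frac{10}{3} e_{6} + 20 e_{2} e_{6} - 7 e_{1} e_{4} e_{5} + \frac{21}{8} e_{2} e_{4} e_{6} + 28 e_{3} e_{5} e_{6} - 5 e_{1} e_{2} e_{3} e_{4} - \frac{14}{3} e_{2} e_{3} e_{5} e_{6} + \frac{15}{8} e_{3} e_{4} e_{5} e_{6}
Answer: \frac{20}{3} e_{6} - 40 e_{2} e_{6} + 14 e_{1} e_{4} e_{5} - \frac{21}{4} e_{2} e_{4} e_{6} - 56 e_{3} e_{5} e_{6} + \frac{28}{3} e_{2} e_{3} e_{5} e_{6}


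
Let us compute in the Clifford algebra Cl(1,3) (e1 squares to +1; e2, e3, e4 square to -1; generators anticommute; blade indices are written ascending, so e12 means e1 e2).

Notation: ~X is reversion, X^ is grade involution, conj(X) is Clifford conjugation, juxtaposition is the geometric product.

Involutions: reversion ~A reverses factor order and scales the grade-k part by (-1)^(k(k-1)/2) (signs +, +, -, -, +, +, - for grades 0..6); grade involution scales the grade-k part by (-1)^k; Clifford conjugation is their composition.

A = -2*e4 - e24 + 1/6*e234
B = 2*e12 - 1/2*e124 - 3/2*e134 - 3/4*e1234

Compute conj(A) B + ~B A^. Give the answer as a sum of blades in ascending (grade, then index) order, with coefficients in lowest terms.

first term: 5/8*e1 + 3/4*e12 + 7/3*e13 + 2*e14 - 3*e123 + 4*e124 + 1/3*e134
second term: 5/8*e1 - 3/4*e12 - 7/3*e13 - 2*e14 + 3*e123 - 4*e124 - 1/3*e134
Answer: 5/4*e1


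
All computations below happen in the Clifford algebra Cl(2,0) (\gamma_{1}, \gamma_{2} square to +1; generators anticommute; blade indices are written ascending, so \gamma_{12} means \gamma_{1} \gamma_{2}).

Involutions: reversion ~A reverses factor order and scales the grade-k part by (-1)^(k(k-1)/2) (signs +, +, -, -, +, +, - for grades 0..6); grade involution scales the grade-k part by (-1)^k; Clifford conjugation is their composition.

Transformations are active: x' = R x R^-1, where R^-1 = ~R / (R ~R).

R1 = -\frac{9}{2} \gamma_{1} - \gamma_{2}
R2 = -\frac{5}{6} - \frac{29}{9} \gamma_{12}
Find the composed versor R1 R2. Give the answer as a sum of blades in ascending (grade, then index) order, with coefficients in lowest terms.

Distribute over the terms of R1 (each basis-blade product reordered to ascending indices, repeated generators contracted through their squares):
(-\frac{9}{2} \gamma_{1}) R2 = \frac{15}{4} \gamma_{1} + \frac{29}{2} \gamma_{2}
(-\gamma_{2}) R2 = -\frac{29}{9} \gamma_{1} + \frac{5}{6} \gamma_{2}
Summing the partial products and collecting blades:
Answer: \frac{19}{36} \gamma_{1} + \frac{46}{3} \gamma_{2}
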